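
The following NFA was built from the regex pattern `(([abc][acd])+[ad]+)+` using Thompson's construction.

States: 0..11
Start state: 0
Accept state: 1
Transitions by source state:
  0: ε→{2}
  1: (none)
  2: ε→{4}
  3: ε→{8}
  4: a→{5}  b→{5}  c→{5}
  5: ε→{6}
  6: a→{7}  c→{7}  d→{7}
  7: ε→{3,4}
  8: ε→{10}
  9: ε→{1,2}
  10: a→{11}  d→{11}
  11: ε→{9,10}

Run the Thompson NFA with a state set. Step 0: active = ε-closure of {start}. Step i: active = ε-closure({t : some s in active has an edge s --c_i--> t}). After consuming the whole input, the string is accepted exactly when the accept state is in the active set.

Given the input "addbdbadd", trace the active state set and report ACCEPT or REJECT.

Answer: ACCEPT

Steps:
S₀ = ε-closure({0}) = {0,2,4}
'a' @ 1: {5,6}
'd' @ 2: {3,4,7,8,10}
'd' @ 3: {1,2,4,9,10,11}  ✓accept
'b' @ 4: {5,6}
'd' @ 5: {3,4,7,8,10}
'b' @ 6: {5,6}
'a' @ 7: {3,4,7,8,10}
'd' @ 8: {1,2,4,9,10,11}  ✓accept
'd' @ 9: {1,2,4,9,10,11}  ✓accept
after full input: {1,2,4,9,10,11}  (accept=1 in)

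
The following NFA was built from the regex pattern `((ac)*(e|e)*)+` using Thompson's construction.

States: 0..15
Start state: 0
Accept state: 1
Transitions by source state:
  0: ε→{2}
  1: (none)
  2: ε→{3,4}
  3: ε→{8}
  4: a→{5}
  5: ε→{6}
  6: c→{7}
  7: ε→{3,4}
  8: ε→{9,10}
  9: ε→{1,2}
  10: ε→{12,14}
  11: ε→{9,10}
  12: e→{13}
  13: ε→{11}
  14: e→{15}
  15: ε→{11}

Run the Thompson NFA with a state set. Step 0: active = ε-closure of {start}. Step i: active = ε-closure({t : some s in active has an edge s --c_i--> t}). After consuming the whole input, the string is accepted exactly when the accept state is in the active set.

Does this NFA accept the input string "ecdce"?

Answer: REJECT

Derivation:
S₀ = ε-closure({0}) = {0,1,2,3,4,8,9,10,12,14}
'e' @ 1: {1,2,3,4,8,9,10,11,12,13,14,15}  (accept∈set)
'c' @ 2: {}  — no active states
rest 'dce' ignored (set empty)
after full input: {}  (accept=1 not in)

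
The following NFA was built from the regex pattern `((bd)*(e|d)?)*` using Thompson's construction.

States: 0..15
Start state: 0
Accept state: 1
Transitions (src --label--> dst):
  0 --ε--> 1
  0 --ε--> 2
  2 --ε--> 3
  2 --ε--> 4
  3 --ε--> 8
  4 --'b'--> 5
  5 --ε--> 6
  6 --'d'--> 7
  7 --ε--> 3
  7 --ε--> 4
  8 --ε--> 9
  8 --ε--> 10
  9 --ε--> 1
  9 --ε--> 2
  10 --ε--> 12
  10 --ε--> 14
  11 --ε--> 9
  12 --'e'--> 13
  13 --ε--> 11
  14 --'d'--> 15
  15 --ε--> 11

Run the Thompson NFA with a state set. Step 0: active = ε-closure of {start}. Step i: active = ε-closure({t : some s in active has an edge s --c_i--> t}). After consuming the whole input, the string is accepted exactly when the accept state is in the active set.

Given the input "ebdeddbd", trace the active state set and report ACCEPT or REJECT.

Answer: ACCEPT

Steps:
S₀ = ε-closure({0}) = {0,1,2,3,4,8,9,10,12,14}
'e' @ 1: {1,2,3,4,8,9,10,11,12,13,14}  [accepting]
'b' @ 2: {5,6}
'd' @ 3: {1,2,3,4,7,8,9,10,12,14}  [accepting]
'e' @ 4: {1,2,3,4,8,9,10,11,12,13,14}  [accepting]
'd' @ 5: {1,2,3,4,8,9,10,11,12,14,15}  [accepting]
'd' @ 6: {1,2,3,4,8,9,10,11,12,14,15}  [accepting]
'b' @ 7: {5,6}
'd' @ 8: {1,2,3,4,7,8,9,10,12,14}  [accepting]
after full input: {1,2,3,4,7,8,9,10,12,14}  (accept=1 in)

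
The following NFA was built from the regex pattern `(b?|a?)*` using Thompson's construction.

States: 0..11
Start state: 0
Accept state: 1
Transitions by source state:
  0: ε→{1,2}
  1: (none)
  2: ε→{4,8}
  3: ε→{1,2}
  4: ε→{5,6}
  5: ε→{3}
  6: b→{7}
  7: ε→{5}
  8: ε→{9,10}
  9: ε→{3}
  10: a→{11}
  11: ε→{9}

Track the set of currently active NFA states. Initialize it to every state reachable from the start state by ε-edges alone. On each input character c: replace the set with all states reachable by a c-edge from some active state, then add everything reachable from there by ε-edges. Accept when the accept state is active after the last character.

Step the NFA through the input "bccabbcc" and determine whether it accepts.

Answer: REJECT

Steps:
initial (ε-close {0}): {0,1,2,3,4,5,6,8,9,10}
'b' @ 1: {1,2,3,4,5,6,7,8,9,10}  (accept∈set)
'c' @ 2: {}  — no active states
rest 'cabbcc' ignored (set empty)
end set {} — state 1 not in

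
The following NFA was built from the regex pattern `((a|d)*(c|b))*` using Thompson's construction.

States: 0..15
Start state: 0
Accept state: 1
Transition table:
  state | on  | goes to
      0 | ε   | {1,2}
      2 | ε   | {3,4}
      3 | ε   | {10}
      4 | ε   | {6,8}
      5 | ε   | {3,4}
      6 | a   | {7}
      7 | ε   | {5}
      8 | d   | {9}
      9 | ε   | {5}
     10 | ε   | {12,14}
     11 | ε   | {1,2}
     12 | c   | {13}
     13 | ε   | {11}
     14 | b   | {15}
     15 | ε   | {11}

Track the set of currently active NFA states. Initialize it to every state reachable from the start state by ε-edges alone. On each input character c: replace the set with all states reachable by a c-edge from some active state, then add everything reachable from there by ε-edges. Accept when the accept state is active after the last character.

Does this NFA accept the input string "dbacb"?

Answer: ACCEPT

Trace:
start: ε-closure({0}) = {0,1,2,3,4,6,8,10,12,14}
'd' @ 1: {3,4,5,6,8,9,10,12,14}
'b' @ 2: {1,2,3,4,6,8,10,11,12,14,15}  ✓accept
'a' @ 3: {3,4,5,6,7,8,10,12,14}
'c' @ 4: {1,2,3,4,6,8,10,11,12,13,14}  ✓accept
'b' @ 5: {1,2,3,4,6,8,10,11,12,14,15}  ✓accept
after full input: {1,2,3,4,6,8,10,11,12,14,15}  (accept=1 in)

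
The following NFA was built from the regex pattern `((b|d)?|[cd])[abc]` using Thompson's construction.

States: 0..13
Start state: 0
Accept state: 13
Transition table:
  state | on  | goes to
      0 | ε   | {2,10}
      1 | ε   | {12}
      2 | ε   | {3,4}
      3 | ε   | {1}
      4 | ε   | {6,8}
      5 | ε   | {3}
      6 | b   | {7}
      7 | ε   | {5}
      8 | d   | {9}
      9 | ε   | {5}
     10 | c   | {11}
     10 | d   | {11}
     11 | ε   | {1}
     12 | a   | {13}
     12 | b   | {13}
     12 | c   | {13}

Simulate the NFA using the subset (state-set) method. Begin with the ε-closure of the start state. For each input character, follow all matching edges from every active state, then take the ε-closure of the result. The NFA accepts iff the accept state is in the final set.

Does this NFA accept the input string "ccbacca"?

start: ε-closure({0}) = {0,1,2,3,4,6,8,10,12}
'c' @ 1: {1,11,12,13}  (accept∈set)
'c' @ 2: {13}  (accept∈set)
'b' @ 3: {}  — state set empty
rest 'acca' ignored (set empty)
final: {}; accept 13 not in set

Answer: REJECT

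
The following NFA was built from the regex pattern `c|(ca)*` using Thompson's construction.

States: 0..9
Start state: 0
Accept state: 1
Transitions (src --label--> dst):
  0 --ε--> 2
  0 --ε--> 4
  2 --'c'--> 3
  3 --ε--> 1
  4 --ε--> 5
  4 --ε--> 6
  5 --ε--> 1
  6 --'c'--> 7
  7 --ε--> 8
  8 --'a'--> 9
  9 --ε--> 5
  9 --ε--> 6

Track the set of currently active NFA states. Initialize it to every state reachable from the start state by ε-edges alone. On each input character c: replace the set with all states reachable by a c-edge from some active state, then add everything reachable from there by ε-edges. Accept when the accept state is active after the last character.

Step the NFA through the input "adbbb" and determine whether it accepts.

initial (ε-close {0}): {0,1,2,4,5,6}
'a' @ 1: {}  — dead — no transitions
rest 'dbbb' ignored (set empty)
final: {}; accept 1 not in set

Answer: REJECT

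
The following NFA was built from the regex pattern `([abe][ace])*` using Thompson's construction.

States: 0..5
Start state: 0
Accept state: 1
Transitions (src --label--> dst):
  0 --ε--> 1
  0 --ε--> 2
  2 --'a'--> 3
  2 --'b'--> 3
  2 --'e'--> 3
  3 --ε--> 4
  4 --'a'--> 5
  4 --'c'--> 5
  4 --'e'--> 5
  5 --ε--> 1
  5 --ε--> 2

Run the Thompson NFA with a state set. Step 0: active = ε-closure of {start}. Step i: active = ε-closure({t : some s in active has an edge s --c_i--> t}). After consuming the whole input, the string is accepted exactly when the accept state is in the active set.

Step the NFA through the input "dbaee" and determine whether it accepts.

Answer: REJECT

Steps:
start: ε-closure({0}) = {0,1,2}
'd' @ 1: {}  — state set empty
rest 'baee' ignored (set empty)
final: {}; accept 1 not in set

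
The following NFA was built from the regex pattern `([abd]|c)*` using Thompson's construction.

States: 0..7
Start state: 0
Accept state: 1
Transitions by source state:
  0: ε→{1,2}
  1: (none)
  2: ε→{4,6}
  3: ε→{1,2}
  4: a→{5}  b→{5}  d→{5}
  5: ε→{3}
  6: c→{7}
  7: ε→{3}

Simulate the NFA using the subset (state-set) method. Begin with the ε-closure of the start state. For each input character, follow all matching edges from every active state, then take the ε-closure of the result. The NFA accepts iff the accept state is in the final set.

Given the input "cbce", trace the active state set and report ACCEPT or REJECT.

S₀ = ε-closure({0}) = {0,1,2,4,6}
'c' @ 1: {1,2,3,4,6,7}  [accepting]
'b' @ 2: {1,2,3,4,5,6}  [accepting]
'c' @ 3: {1,2,3,4,6,7}  [accepting]
'e' @ 4: {}  — state set empty
final: {}; accept 1 not in set

Answer: REJECT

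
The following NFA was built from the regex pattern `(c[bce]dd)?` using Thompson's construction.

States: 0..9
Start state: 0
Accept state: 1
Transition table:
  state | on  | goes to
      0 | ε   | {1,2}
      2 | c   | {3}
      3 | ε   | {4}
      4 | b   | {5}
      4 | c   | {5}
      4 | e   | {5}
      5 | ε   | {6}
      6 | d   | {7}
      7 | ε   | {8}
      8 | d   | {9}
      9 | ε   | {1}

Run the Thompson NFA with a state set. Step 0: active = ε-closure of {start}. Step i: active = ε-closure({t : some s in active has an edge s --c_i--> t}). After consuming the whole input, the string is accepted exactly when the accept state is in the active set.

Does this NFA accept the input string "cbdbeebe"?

initial (ε-close {0}): {0,1,2}
'c' @ 1: {3,4}
'b' @ 2: {5,6}
'd' @ 3: {7,8}
'b' @ 4: {}  — dead — no transitions
rest 'eebe' ignored (set empty)
end set {} — state 1 not in

Answer: REJECT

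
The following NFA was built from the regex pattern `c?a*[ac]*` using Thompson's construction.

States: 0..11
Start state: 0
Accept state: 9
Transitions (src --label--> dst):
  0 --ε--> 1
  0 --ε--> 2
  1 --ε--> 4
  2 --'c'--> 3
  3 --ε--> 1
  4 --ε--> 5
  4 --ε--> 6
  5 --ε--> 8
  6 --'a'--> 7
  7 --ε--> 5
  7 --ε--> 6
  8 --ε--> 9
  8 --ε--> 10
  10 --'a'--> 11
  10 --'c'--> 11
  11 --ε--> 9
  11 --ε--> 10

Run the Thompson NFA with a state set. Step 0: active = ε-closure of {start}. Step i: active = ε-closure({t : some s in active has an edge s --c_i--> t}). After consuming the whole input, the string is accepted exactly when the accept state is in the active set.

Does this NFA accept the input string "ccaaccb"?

S₀ = ε-closure({0}) = {0,1,2,4,5,6,8,9,10}
'c' @ 1: {1,3,4,5,6,8,9,10,11}  (accept∈set)
'c' @ 2: {9,10,11}  (accept∈set)
'a' @ 3: {9,10,11}  (accept∈set)
'a' @ 4: {9,10,11}  (accept∈set)
'c' @ 5: {9,10,11}  (accept∈set)
'c' @ 6: {9,10,11}  (accept∈set)
'b' @ 7: {}  — state set empty
end set {} — state 9 not in

Answer: REJECT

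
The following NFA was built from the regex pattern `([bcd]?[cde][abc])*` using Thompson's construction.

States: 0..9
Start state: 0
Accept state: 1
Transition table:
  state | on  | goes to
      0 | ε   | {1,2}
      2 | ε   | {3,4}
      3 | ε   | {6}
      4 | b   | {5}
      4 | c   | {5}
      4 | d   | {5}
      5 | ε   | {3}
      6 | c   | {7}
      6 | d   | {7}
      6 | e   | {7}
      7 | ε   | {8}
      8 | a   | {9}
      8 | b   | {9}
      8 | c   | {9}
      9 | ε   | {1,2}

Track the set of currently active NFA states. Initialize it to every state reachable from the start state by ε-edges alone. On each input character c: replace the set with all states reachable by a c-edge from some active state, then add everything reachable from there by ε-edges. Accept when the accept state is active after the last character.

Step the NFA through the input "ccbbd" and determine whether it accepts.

Answer: REJECT

Derivation:
start: ε-closure({0}) = {0,1,2,3,4,6}
'c' @ 1: {3,5,6,7,8}
'c' @ 2: {1,2,3,4,6,7,8,9}  (accept∈set)
'b' @ 3: {1,2,3,4,5,6,9}  (accept∈set)
'b' @ 4: {3,5,6}
'd' @ 5: {7,8}
after full input: {7,8}  (accept=1 not in)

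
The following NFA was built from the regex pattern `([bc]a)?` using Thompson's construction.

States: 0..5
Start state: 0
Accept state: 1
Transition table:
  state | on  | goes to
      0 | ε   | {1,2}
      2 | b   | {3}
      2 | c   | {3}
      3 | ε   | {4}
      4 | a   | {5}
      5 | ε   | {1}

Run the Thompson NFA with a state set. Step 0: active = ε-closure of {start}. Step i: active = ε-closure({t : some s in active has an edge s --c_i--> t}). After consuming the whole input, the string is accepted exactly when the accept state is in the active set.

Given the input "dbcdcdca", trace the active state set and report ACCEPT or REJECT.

Answer: REJECT

Trace:
S₀ = ε-closure({0}) = {0,1,2}
'd' @ 1: {}  — dead — no transitions
rest 'bcdcdca' ignored (set empty)
final: {}; accept 1 not in set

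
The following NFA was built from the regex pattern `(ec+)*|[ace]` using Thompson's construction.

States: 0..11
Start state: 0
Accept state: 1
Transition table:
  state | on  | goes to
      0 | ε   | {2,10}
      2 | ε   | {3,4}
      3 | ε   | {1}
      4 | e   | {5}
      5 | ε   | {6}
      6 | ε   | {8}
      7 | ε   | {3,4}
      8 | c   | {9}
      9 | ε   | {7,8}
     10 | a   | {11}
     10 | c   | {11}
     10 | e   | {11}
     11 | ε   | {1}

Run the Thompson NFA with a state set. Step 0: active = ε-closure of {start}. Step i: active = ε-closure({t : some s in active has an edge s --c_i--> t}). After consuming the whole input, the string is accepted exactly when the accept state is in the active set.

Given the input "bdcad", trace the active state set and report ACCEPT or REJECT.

S₀ = ε-closure({0}) = {0,1,2,3,4,10}
'b' @ 1: {}  — state set empty
rest 'dcad' ignored (set empty)
final: {}; accept 1 not in set

Answer: REJECT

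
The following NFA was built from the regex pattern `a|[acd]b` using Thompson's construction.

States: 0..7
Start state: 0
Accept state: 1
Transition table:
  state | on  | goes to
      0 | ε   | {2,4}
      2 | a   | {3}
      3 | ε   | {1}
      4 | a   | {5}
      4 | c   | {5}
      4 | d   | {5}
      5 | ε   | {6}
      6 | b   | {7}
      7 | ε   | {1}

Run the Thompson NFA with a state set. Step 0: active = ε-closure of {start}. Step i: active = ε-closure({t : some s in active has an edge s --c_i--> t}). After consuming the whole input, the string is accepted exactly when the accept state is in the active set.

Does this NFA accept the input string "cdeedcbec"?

Answer: REJECT

Steps:
initial (ε-close {0}): {0,2,4}
'c' @ 1: {5,6}
'd' @ 2: {}  — no active states
rest 'eedcbec' ignored (set empty)
after full input: {}  (accept=1 not in)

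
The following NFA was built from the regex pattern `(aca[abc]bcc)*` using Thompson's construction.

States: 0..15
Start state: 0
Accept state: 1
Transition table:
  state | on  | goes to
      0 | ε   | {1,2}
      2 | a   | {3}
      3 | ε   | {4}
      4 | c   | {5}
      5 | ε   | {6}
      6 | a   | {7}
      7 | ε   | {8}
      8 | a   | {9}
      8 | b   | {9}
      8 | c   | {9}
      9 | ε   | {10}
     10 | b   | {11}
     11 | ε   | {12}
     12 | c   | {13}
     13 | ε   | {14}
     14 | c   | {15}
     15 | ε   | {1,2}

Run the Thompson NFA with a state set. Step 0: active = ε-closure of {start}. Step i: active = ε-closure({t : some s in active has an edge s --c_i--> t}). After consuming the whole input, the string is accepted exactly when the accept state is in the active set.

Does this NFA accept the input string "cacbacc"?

start: ε-closure({0}) = {0,1,2}
'c' @ 1: {}  — dead — no transitions
rest 'acbacc' ignored (set empty)
end set {} — state 1 not in

Answer: REJECT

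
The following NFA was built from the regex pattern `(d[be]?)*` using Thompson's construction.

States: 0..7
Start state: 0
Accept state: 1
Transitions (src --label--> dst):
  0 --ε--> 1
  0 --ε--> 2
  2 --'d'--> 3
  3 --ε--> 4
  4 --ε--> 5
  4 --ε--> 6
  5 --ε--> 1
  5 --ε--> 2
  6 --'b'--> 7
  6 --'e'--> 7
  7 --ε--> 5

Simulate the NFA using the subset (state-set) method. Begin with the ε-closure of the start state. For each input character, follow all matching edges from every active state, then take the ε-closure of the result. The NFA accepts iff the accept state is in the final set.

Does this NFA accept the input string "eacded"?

Answer: REJECT

Derivation:
initial (ε-close {0}): {0,1,2}
'e' @ 1: {}  — dead — no transitions
rest 'acded' ignored (set empty)
final: {}; accept 1 not in set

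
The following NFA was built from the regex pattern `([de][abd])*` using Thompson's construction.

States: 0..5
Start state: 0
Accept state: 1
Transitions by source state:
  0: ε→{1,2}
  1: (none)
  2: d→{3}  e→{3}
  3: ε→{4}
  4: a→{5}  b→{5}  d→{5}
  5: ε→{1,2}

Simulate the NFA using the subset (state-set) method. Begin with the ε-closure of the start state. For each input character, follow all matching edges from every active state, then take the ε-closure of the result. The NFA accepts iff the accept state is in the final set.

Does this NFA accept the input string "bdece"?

start: ε-closure({0}) = {0,1,2}
'b' @ 1: {}  — no active states
rest 'dece' ignored (set empty)
after full input: {}  (accept=1 not in)

Answer: REJECT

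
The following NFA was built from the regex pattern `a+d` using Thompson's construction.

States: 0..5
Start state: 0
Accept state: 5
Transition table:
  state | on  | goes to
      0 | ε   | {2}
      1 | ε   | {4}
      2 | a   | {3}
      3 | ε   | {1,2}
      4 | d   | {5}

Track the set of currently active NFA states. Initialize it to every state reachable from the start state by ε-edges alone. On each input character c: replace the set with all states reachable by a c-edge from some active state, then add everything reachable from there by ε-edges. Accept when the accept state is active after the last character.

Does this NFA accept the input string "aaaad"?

initial (ε-close {0}): {0,2}
'a' @ 1: {1,2,3,4}
'a' @ 2: {1,2,3,4}
'a' @ 3: {1,2,3,4}
'a' @ 4: {1,2,3,4}
'd' @ 5: {5}  [accepting]
end set {5} — state 5 in

Answer: ACCEPT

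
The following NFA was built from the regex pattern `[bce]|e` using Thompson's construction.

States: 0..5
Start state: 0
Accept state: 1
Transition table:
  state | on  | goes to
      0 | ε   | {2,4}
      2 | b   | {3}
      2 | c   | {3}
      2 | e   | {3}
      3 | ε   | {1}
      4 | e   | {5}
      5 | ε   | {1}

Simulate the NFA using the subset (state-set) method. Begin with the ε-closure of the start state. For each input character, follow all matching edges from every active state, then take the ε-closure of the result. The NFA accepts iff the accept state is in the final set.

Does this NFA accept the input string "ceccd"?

initial (ε-close {0}): {0,2,4}
'c' @ 1: {1,3}  ✓accept
'e' @ 2: {}  — state set empty
rest 'ccd' ignored (set empty)
after full input: {}  (accept=1 not in)

Answer: REJECT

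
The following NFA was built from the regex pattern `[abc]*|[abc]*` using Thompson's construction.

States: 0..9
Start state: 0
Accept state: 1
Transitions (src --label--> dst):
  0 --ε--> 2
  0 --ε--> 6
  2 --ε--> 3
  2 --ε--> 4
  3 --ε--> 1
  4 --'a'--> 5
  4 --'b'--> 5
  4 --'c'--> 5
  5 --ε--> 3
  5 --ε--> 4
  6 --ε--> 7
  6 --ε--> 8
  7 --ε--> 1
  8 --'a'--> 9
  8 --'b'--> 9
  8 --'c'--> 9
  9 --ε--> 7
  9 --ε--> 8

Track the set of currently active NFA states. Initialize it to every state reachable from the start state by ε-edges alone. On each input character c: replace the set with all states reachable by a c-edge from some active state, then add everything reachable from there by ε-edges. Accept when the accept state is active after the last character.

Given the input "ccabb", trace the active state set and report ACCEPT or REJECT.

Answer: ACCEPT

Steps:
start: ε-closure({0}) = {0,1,2,3,4,6,7,8}
'c' @ 1: {1,3,4,5,7,8,9}  [accepting]
'c' @ 2: {1,3,4,5,7,8,9}  [accepting]
'a' @ 3: {1,3,4,5,7,8,9}  [accepting]
'b' @ 4: {1,3,4,5,7,8,9}  [accepting]
'b' @ 5: {1,3,4,5,7,8,9}  [accepting]
final: {1,3,4,5,7,8,9}; accept 1 in set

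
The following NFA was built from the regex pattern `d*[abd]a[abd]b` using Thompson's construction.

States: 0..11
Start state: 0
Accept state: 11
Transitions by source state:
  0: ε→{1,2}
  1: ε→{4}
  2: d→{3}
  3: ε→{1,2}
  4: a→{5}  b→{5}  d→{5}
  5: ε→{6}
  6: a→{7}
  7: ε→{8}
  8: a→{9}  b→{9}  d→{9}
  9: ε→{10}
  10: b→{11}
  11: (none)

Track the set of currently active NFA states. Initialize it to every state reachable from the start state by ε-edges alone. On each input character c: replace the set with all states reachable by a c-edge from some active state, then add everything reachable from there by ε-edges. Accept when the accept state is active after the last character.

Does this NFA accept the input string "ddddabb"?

start: ε-closure({0}) = {0,1,2,4}
'd' @ 1: {1,2,3,4,5,6}
'd' @ 2: {1,2,3,4,5,6}
'd' @ 3: {1,2,3,4,5,6}
'd' @ 4: {1,2,3,4,5,6}
'a' @ 5: {5,6,7,8}
'b' @ 6: {9,10}
'b' @ 7: {11}  [accepting]
after full input: {11}  (accept=11 in)

Answer: ACCEPT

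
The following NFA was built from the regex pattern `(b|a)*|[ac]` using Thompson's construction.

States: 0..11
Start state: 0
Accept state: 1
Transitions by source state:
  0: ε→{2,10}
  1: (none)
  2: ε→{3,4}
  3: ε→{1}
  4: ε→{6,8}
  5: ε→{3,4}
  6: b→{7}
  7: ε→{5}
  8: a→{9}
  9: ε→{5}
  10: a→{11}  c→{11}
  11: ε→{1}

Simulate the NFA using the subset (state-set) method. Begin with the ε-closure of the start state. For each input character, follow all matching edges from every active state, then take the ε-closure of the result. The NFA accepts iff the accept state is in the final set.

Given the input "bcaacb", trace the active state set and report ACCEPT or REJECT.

start: ε-closure({0}) = {0,1,2,3,4,6,8,10}
'b' @ 1: {1,3,4,5,6,7,8}  (accept∈set)
'c' @ 2: {}  — state set empty
rest 'aacb' ignored (set empty)
final: {}; accept 1 not in set

Answer: REJECT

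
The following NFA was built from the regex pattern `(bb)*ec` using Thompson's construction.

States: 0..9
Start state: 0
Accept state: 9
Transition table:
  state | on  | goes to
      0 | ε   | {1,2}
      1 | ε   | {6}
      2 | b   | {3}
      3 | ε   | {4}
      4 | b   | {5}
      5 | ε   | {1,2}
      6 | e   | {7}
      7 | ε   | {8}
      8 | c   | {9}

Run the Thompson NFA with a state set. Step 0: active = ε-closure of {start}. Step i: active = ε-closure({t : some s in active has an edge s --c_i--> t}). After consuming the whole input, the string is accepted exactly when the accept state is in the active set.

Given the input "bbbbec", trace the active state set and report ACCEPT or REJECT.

initial (ε-close {0}): {0,1,2,6}
'b' @ 1: {3,4}
'b' @ 2: {1,2,5,6}
'b' @ 3: {3,4}
'b' @ 4: {1,2,5,6}
'e' @ 5: {7,8}
'c' @ 6: {9}  ✓accept
after full input: {9}  (accept=9 in)

Answer: ACCEPT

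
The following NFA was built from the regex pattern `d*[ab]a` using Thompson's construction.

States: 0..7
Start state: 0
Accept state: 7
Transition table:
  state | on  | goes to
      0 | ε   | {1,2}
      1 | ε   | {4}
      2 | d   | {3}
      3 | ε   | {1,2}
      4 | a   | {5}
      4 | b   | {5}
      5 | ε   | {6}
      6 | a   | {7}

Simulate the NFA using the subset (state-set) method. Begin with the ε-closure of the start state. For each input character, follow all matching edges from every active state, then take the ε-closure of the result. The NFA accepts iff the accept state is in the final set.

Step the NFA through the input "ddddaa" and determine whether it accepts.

Answer: ACCEPT

Steps:
initial (ε-close {0}): {0,1,2,4}
'd' @ 1: {1,2,3,4}
'd' @ 2: {1,2,3,4}
'd' @ 3: {1,2,3,4}
'd' @ 4: {1,2,3,4}
'a' @ 5: {5,6}
'a' @ 6: {7}  (accept∈set)
after full input: {7}  (accept=7 in)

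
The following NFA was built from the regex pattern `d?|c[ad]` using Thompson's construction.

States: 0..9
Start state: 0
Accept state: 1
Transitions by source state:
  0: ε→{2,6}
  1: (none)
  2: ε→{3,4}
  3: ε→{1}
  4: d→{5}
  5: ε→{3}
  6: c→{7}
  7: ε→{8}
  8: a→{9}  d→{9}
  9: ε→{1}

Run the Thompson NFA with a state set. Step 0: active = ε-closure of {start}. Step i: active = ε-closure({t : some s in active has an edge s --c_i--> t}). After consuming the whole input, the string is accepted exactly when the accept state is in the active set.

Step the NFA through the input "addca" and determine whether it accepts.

S₀ = ε-closure({0}) = {0,1,2,3,4,6}
'a' @ 1: {}  — no active states
rest 'ddca' ignored (set empty)
after full input: {}  (accept=1 not in)

Answer: REJECT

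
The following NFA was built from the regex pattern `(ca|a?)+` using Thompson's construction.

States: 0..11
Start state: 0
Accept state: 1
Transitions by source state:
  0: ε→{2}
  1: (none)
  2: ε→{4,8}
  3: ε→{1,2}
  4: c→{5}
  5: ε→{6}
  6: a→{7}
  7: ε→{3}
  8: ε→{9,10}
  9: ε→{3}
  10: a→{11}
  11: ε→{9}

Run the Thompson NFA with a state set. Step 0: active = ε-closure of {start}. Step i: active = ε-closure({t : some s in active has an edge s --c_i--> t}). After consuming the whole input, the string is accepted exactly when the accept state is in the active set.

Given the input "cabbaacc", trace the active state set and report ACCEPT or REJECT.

start: ε-closure({0}) = {0,1,2,3,4,8,9,10}
'c' @ 1: {5,6}
'a' @ 2: {1,2,3,4,7,8,9,10}  (accept∈set)
'b' @ 3: {}  — dead — no transitions
rest 'baacc' ignored (set empty)
final: {}; accept 1 not in set

Answer: REJECT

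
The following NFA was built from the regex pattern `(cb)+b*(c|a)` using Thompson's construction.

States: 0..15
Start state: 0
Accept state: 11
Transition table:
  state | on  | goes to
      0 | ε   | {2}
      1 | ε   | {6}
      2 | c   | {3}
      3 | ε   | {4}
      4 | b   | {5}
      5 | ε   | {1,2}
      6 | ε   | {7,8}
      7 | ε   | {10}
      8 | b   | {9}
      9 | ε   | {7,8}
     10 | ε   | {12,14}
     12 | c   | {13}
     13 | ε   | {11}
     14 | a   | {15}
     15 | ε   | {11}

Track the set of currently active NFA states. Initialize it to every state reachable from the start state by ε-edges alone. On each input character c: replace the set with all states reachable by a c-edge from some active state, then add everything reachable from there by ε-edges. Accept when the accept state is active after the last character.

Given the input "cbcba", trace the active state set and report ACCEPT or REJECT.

initial (ε-close {0}): {0,2}
'c' @ 1: {3,4}
'b' @ 2: {1,2,5,6,7,8,10,12,14}
'c' @ 3: {3,4,11,13}  [accepting]
'b' @ 4: {1,2,5,6,7,8,10,12,14}
'a' @ 5: {11,15}  [accepting]
end set {11,15} — state 11 in

Answer: ACCEPT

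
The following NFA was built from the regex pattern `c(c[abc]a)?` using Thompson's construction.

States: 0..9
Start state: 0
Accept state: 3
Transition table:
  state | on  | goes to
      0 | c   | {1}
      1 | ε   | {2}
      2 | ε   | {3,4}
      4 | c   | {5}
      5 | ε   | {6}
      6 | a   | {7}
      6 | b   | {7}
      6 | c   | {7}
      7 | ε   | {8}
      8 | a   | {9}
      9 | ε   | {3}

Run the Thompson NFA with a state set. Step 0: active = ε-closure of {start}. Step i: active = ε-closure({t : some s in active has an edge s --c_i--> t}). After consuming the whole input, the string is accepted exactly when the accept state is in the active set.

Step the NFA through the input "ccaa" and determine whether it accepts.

Answer: ACCEPT

Trace:
start: ε-closure({0}) = {0}
'c' @ 1: {1,2,3,4}  [accepting]
'c' @ 2: {5,6}
'a' @ 3: {7,8}
'a' @ 4: {3,9}  [accepting]
final: {3,9}; accept 3 in set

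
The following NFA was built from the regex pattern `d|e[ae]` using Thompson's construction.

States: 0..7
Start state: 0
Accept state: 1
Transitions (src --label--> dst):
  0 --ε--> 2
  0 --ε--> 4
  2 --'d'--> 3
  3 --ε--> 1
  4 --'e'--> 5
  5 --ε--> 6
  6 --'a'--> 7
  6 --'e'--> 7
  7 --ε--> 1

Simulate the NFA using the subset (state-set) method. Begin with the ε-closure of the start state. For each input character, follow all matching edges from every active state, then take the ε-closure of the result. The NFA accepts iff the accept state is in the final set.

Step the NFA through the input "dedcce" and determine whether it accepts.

Answer: REJECT

Steps:
start: ε-closure({0}) = {0,2,4}
'd' @ 1: {1,3}  ✓accept
'e' @ 2: {}  — state set empty
rest 'dcce' ignored (set empty)
final: {}; accept 1 not in set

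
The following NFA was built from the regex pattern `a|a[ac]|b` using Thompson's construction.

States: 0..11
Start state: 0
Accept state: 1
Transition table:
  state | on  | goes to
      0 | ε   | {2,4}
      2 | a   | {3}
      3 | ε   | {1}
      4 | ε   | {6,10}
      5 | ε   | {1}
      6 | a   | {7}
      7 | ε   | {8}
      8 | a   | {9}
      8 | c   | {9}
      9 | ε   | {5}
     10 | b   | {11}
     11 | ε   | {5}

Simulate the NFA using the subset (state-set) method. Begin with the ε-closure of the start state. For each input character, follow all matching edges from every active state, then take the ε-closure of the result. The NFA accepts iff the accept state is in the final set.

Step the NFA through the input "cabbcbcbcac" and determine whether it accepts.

Answer: REJECT

Trace:
initial (ε-close {0}): {0,2,4,6,10}
'c' @ 1: {}  — no active states
rest 'abbcbcbcac' ignored (set empty)
after full input: {}  (accept=1 not in)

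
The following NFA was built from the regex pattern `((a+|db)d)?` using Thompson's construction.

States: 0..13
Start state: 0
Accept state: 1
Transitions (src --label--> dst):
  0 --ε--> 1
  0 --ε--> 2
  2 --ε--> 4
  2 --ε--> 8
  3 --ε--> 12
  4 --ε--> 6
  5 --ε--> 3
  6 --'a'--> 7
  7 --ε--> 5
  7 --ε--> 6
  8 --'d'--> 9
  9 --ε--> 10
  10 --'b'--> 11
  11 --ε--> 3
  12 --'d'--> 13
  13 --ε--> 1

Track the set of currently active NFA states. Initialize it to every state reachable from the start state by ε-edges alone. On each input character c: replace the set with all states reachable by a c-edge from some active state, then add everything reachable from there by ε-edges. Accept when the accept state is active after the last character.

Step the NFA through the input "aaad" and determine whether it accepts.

start: ε-closure({0}) = {0,1,2,4,6,8}
'a' @ 1: {3,5,6,7,12}
'a' @ 2: {3,5,6,7,12}
'a' @ 3: {3,5,6,7,12}
'd' @ 4: {1,13}  (accept∈set)
after full input: {1,13}  (accept=1 in)

Answer: ACCEPT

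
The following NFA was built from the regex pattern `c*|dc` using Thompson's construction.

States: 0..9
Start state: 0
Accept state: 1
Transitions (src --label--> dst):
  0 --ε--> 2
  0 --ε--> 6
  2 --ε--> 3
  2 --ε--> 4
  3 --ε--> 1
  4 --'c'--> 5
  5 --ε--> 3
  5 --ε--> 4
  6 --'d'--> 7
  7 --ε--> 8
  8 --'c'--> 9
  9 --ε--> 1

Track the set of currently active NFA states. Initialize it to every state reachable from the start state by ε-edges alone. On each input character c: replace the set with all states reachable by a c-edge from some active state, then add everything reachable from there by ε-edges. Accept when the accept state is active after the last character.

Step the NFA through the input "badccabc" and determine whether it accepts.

S₀ = ε-closure({0}) = {0,1,2,3,4,6}
'b' @ 1: {}  — dead — no transitions
rest 'adccabc' ignored (set empty)
end set {} — state 1 not in

Answer: REJECT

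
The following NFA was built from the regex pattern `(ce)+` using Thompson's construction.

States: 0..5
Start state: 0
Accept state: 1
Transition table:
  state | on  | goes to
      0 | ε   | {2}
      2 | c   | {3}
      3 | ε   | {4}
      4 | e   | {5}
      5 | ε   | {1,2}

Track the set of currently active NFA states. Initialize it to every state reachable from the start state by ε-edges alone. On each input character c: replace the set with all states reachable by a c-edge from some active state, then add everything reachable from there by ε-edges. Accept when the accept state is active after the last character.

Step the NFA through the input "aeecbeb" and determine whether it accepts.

Answer: REJECT

Derivation:
S₀ = ε-closure({0}) = {0,2}
'a' @ 1: {}  — state set empty
rest 'eecbeb' ignored (set empty)
end set {} — state 1 not in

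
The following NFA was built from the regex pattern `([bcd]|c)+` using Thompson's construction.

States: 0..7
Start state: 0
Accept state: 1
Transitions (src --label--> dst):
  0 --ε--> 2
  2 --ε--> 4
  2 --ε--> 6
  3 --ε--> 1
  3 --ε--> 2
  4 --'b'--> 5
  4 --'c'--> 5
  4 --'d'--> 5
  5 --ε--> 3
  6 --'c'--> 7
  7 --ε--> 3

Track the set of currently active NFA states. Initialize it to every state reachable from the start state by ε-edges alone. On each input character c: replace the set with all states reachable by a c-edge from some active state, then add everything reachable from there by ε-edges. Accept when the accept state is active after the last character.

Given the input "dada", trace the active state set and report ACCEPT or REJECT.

Answer: REJECT

Derivation:
initial (ε-close {0}): {0,2,4,6}
'd' @ 1: {1,2,3,4,5,6}  ✓accept
'a' @ 2: {}  — state set empty
rest 'da' ignored (set empty)
after full input: {}  (accept=1 not in)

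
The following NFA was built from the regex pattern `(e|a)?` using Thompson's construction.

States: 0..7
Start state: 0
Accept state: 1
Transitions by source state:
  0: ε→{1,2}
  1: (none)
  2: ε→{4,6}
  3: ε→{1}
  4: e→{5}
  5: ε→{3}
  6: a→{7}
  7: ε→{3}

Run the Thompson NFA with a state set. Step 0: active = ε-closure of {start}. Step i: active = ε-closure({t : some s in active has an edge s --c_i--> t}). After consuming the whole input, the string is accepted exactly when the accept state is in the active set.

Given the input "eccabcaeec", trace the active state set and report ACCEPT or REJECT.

Answer: REJECT

Trace:
S₀ = ε-closure({0}) = {0,1,2,4,6}
'e' @ 1: {1,3,5}  [accepting]
'c' @ 2: {}  — no active states
rest 'cabcaeec' ignored (set empty)
final: {}; accept 1 not in set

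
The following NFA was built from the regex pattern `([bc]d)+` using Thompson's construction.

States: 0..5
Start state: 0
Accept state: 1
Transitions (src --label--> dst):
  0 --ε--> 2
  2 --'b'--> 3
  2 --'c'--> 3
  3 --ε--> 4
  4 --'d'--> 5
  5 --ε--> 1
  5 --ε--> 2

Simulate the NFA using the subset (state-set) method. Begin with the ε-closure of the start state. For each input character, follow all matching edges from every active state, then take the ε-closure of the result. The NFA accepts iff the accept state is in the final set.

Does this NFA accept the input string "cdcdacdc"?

start: ε-closure({0}) = {0,2}
'c' @ 1: {3,4}
'd' @ 2: {1,2,5}  (accept∈set)
'c' @ 3: {3,4}
'd' @ 4: {1,2,5}  (accept∈set)
'a' @ 5: {}  — dead — no transitions
rest 'cdc' ignored (set empty)
end set {} — state 1 not in

Answer: REJECT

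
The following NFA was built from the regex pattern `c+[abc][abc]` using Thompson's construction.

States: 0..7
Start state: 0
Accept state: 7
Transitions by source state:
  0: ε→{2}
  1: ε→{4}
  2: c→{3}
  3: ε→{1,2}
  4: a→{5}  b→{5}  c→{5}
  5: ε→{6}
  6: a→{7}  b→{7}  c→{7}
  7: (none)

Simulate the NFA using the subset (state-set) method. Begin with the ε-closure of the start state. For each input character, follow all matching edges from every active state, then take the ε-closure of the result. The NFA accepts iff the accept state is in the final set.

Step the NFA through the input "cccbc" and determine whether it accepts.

start: ε-closure({0}) = {0,2}
'c' @ 1: {1,2,3,4}
'c' @ 2: {1,2,3,4,5,6}
'c' @ 3: {1,2,3,4,5,6,7}  [accepting]
'b' @ 4: {5,6,7}  [accepting]
'c' @ 5: {7}  [accepting]
final: {7}; accept 7 in set

Answer: ACCEPT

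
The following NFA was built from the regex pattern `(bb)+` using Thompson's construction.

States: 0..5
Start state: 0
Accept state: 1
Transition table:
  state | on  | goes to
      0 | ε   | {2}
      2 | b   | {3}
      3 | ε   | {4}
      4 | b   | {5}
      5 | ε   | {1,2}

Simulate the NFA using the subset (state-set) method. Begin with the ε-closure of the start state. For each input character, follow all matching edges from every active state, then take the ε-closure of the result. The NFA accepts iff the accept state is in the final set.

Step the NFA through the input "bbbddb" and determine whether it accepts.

Answer: REJECT

Trace:
start: ε-closure({0}) = {0,2}
'b' @ 1: {3,4}
'b' @ 2: {1,2,5}  ✓accept
'b' @ 3: {3,4}
'd' @ 4: {}  — no active states
rest 'db' ignored (set empty)
after full input: {}  (accept=1 not in)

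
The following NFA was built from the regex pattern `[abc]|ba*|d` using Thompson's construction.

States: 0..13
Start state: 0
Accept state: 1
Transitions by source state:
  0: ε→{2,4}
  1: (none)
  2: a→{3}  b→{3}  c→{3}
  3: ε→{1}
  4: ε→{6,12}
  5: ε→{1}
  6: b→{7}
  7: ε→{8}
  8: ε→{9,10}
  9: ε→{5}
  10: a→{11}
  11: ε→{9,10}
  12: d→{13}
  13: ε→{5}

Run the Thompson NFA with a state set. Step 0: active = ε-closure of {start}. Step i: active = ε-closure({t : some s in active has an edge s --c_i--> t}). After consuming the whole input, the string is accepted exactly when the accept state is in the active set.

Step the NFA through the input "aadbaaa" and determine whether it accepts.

Answer: REJECT

Steps:
initial (ε-close {0}): {0,2,4,6,12}
'a' @ 1: {1,3}  [accepting]
'a' @ 2: {}  — no active states
rest 'dbaaa' ignored (set empty)
final: {}; accept 1 not in set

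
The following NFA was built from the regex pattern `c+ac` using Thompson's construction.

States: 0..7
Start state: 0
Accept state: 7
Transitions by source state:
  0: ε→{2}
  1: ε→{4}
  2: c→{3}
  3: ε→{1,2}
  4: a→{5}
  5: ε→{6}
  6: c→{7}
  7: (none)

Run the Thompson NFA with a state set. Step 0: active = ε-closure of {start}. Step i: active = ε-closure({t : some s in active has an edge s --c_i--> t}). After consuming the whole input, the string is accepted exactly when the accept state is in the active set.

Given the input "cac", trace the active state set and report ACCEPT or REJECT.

start: ε-closure({0}) = {0,2}
'c' @ 1: {1,2,3,4}
'a' @ 2: {5,6}
'c' @ 3: {7}  ✓accept
after full input: {7}  (accept=7 in)

Answer: ACCEPT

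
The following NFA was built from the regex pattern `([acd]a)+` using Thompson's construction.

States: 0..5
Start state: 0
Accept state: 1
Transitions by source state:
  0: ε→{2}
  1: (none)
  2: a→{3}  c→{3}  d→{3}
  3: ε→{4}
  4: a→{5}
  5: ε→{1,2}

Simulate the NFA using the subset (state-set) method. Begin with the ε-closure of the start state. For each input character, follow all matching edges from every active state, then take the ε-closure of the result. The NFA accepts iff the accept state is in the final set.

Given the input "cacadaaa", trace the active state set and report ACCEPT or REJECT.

Answer: ACCEPT

Derivation:
initial (ε-close {0}): {0,2}
'c' @ 1: {3,4}
'a' @ 2: {1,2,5}  (accept∈set)
'c' @ 3: {3,4}
'a' @ 4: {1,2,5}  (accept∈set)
'd' @ 5: {3,4}
'a' @ 6: {1,2,5}  (accept∈set)
'a' @ 7: {3,4}
'a' @ 8: {1,2,5}  (accept∈set)
after full input: {1,2,5}  (accept=1 in)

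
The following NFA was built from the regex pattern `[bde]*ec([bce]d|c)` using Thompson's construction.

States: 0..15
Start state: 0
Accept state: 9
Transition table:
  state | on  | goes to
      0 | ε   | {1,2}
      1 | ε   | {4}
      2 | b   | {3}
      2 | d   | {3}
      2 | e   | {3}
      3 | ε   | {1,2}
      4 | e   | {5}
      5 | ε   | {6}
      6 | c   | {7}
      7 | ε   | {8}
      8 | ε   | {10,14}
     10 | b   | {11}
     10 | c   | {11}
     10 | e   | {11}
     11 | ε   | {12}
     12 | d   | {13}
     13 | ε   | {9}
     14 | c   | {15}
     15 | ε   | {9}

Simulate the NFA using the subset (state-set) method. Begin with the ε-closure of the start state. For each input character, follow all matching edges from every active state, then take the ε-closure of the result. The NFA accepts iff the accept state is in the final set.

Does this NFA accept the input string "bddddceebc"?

initial (ε-close {0}): {0,1,2,4}
'b' @ 1: {1,2,3,4}
'd' @ 2: {1,2,3,4}
'd' @ 3: {1,2,3,4}
'd' @ 4: {1,2,3,4}
'd' @ 5: {1,2,3,4}
'c' @ 6: {}  — no active states
rest 'eebc' ignored (set empty)
end set {} — state 9 not in

Answer: REJECT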